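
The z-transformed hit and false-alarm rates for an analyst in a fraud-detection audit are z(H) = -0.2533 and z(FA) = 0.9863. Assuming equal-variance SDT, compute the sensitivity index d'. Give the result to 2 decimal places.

d' = -1.24

d' = z(H) − z(FA) = -0.2533 − 0.9863 = -1.2396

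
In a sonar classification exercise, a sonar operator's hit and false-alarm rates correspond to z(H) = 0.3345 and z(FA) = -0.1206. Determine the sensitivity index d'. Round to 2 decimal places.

d' = 0.46

d' = z(H) − z(FA) = 0.3345 − (-0.1206) = 0.4551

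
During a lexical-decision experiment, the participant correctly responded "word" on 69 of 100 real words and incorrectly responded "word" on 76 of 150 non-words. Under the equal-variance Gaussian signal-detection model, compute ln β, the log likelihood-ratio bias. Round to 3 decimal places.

ln β = -0.123

H = 69/100 = 0.6900
FA = 76/150 = 0.5067
Φ⁻¹(H) = Φ⁻¹(0.6900) = 0.4959
Φ⁻¹(FA) = Φ⁻¹(0.5067) = 0.0168
ln β = −½·[z(H)² − z(FA)²] = −0.5 × (0.2459 − 0.0003) = -0.1228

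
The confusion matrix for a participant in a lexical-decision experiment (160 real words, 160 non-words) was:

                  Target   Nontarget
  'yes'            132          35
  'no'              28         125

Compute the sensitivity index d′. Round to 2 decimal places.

d′ = 1.71

H = 132/160 = 0.8250
FA = 35/160 = 0.2188
z(H) = 0.9346
z(FA) = -0.7763
d' = z(H) − z(FA) = 0.9346 − (-0.7763) = 1.7109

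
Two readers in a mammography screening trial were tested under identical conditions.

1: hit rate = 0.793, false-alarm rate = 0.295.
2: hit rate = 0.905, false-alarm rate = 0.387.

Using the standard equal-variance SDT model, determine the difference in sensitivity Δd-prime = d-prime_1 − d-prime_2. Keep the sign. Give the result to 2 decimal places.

1: z(0.793) = 0.817, z(0.295) = -0.539, d' = 1.356
2: z(0.905) = 1.311, z(0.387) = -0.287, d' = 1.598
Δd' = d'_1 − d'_2 = 1.356 − 1.598 = -0.242
2 has the higher sensitivity.

Δd-prime = -0.24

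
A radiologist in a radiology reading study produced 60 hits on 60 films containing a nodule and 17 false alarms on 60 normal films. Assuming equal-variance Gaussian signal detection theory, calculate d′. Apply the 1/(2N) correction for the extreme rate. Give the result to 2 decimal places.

d′ = 2.97

The hit rate is 60/60 = 1, so apply the 1/(2N) correction: H → 1 − 1/(2·60) = 0.99167.
z(H) = z(0.99167) = 2.394
z(FA) = z(0.28333) = -0.573
d' = 2.394 − (-0.573) = 2.967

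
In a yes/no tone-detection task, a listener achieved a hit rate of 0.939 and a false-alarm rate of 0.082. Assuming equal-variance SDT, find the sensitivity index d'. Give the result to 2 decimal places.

Φ⁻¹(H) = 1.546
Φ⁻¹(FA) = -1.392
d' = z(H) − z(FA) = 1.546 − (-1.392) = 2.938

d' = 2.94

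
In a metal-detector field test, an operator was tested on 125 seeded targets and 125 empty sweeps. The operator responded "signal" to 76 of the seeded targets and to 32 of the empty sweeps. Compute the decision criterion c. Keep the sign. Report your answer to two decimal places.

c = 0.19

H = 76/125 = 0.6080
FA = 32/125 = 0.2560
z(H) = z(0.6080) = 0.274
z(FA) = z(0.2560) = -0.656
c = −½·[z(H) + z(FA)] = −0.5 × (0.274 + (-0.656)) = 0.191
c > 0: the operator has a conservative response bias.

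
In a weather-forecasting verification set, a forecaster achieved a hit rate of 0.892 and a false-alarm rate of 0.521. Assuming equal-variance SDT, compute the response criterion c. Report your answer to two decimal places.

Φ⁻¹(H) = 1.2372
Φ⁻¹(FA) = 0.0527
c = −½·[z(H) + z(FA)] = −0.5 × (1.2372 + 0.0527) = -0.64495
c < 0: the forecaster has a liberal response bias.

c = -0.64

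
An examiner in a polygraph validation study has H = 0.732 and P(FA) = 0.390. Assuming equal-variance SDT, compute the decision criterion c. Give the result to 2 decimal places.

c = -0.17

z(H) = z(0.732) = 0.619
z(FA) = z(0.390) = -0.279
c = −½·[z(H) + z(FA)] = −0.5 × (0.619 + (-0.279)) = -0.170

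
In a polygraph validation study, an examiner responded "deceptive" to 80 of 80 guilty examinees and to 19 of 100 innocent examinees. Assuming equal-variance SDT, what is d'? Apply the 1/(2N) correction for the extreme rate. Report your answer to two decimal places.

The hit rate is 80/80 = 1, so apply the 1/(2N) correction: H → 1 − 1/(2·80) = 0.99375.
z(H) = z(0.99375) = 2.498
z(FA) = z(0.19000) = -0.878
d' = 2.498 − (-0.878) = 3.376

d' = 3.38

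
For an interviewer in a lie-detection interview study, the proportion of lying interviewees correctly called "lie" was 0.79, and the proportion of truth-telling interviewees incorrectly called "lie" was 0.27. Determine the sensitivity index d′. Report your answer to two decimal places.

z(H) = z(0.79) = 0.806
z(FA) = z(0.27) = -0.613
d' = z(H) − z(FA) = 0.806 − (-0.613) = 1.419

d′ = 1.42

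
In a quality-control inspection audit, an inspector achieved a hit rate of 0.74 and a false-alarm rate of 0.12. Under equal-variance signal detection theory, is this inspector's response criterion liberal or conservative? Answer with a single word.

z(H) = 0.643, z(FA) = -1.175
c = −½·(z(H) + z(FA)) = 0.266
c > 0 → conservative criterion (biased toward responding “no”).

conservative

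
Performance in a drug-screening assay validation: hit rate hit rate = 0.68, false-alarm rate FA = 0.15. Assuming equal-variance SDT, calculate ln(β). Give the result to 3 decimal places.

z(H) = z(0.68) = 0.4677
z(FA) = z(0.15) = -1.0364
ln β = −½·[z(H)² − z(FA)²] = −0.5 × (0.2187 − 1.0741) = 0.4277

ln β = 0.428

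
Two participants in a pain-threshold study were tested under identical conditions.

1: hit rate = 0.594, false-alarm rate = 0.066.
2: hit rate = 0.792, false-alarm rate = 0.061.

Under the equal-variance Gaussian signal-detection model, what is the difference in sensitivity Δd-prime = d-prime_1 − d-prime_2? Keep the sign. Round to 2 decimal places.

1: z(0.594) = 0.238, z(0.066) = -1.506, d' = 1.744
2: z(0.792) = 0.813, z(0.061) = -1.546, d' = 2.359
Δd' = d'_1 − d'_2 = 1.744 − 2.359 = -0.615
2 has the higher sensitivity.

Δd-prime = -0.62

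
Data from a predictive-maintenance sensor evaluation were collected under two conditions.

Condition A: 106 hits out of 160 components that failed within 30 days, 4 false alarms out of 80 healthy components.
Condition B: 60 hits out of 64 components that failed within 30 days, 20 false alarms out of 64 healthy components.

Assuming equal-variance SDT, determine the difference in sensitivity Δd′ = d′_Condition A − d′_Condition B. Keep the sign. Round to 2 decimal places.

Δd′ = 0.04

Condition A: z(0.6625) = 0.419, z(0.0500) = -1.645, d' = 2.064
Condition B: z(0.9375) = 1.534, z(0.3125) = -0.489, d' = 2.023
Δd' = d'_Condition A − d'_Condition B = 2.064 − 2.023 = 0.041
Condition A has the higher sensitivity.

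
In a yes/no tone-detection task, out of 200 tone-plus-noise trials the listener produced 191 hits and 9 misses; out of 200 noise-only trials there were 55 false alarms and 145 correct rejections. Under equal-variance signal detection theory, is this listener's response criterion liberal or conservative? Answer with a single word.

z(H) = 1.695, z(FA) = -0.598
c = −½·(z(H) + z(FA)) = -0.5485
c < 0 → liberal criterion (biased toward responding “yes”).

liberal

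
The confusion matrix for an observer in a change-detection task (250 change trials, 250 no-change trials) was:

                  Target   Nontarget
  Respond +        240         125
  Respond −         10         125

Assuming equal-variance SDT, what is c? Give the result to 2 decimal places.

H = 240/250 = 0.9600
FA = 125/250 = 0.5000
Φ⁻¹(H) = Φ⁻¹(0.9600) = 1.751
Φ⁻¹(FA) = Φ⁻¹(0.5000) = 0.000
c = −½·[z(H) + z(FA)] = −0.5 × (1.751 + 0.000) = -0.8755

c = -0.88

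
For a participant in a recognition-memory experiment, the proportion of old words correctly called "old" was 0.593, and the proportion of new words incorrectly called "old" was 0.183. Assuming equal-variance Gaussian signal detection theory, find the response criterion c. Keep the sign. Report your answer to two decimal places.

c = 0.33

z(0.593) = 0.2353, z(0.183) = -0.9040
c = −½·[z(H) + z(FA)] = −0.5 × (0.2353 + (-0.9040)) = 0.33435
c > 0: the participant has a conservative response bias.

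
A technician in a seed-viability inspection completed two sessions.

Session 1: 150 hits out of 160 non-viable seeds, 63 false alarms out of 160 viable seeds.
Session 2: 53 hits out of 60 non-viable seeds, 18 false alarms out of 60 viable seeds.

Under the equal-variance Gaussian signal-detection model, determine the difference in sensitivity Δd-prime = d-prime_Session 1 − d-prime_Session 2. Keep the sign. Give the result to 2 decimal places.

Δd-prime = 0.09

Session 1: z(0.9375) = 1.534, z(0.3937) = -0.270, d' = 1.804
Session 2: z(0.8833) = 1.192, z(0.3000) = -0.524, d' = 1.716
Δd' = d'_Session 1 − d'_Session 2 = 1.804 − 1.716 = 0.088
Session 1 has the higher sensitivity.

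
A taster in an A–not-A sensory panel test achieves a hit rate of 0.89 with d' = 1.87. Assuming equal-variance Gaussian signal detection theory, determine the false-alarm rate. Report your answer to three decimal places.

z(hit rate) = z(0.89) = 1.2265
z(FA) = z(H) − d' = 1.2265 − 1.87 = -0.6435
false-alarm rate = Φ(-0.6435) = 0.2599

false-alarm rate = 0.260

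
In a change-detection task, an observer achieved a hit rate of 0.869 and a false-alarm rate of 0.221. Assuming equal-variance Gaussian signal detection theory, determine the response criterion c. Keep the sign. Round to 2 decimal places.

c = -0.18

Φ⁻¹(H) = Φ⁻¹(0.869) = 1.1217
Φ⁻¹(FA) = Φ⁻¹(0.221) = -0.7688
c = −½·[z(H) + z(FA)] = −0.5 × (1.1217 + (-0.7688)) = -0.17645
c < 0: the observer has a liberal response bias.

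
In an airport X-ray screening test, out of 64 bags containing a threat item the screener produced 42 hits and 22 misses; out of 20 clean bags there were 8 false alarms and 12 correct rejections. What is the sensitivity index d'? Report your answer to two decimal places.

d' = 0.66

H = 42/64 = 0.6562
FA = 8/20 = 0.4000
z(H) = z(0.6562) = 0.4021
z(FA) = z(0.4000) = -0.2533
d' = z(H) − z(FA) = 0.4021 − (-0.2533) = 0.6554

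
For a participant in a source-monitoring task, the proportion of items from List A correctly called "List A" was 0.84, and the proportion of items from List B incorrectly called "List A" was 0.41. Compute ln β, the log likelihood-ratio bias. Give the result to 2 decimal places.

z(H) = z(0.84) = 0.994
z(FA) = z(0.41) = -0.228
ln β = −½·[z(H)² − z(FA)²] = −0.5 × (0.988 − 0.052) = -0.468

ln β = -0.47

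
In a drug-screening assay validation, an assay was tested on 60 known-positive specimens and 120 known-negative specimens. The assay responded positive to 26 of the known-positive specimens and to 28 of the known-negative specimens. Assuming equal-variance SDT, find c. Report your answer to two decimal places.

c = 0.45

H = 26/60 = 0.4333
FA = 28/120 = 0.2333
z(H) = z(0.4333) = -0.168
z(FA) = z(0.2333) = -0.728
c = −½·[z(H) + z(FA)] = −0.5 × (-0.168 + (-0.728)) = 0.448
c > 0: the assay has a conservative response bias.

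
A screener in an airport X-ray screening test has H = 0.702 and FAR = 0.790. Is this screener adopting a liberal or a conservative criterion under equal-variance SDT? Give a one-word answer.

liberal

z(H) = 0.530, z(FA) = 0.806
c = −½·(z(H) + z(FA)) = -0.668
c < 0 → liberal criterion (biased toward responding “yes”).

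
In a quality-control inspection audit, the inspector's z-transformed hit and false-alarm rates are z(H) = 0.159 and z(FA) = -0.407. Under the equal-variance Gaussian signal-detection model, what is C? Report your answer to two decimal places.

c = −½·[z(H) + z(FA)] = −½·(0.159 + (-0.407)) = 0.124
c > 0: the inspector has a conservative response bias.

C = 0.12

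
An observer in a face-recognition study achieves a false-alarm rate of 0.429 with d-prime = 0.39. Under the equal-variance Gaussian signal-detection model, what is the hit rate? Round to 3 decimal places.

z(false-alarm rate) = z(0.429) = -0.1789
z(H) = z(FA) + d' = -0.1789 + 0.39 = 0.2111
hit rate = Φ(0.2111) = 0.5836

hit rate = 0.584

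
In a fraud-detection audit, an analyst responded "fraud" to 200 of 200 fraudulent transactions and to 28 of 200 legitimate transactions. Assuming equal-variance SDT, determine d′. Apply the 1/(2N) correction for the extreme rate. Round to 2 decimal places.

The hit rate is 200/200 = 1, so apply the 1/(2N) correction: H → 1 − 1/(2·200) = 0.99750.
z(H) = z(0.99750) = 2.807
z(FA) = z(0.14000) = -1.080
d' = 2.807 − (-1.080) = 3.887

d′ = 3.89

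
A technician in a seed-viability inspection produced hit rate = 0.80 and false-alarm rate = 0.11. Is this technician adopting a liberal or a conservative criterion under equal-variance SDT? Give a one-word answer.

z(H) = 0.842, z(FA) = -1.227
c = −½·(z(H) + z(FA)) = 0.1925
c > 0 → conservative criterion (biased toward responding “no”).

conservative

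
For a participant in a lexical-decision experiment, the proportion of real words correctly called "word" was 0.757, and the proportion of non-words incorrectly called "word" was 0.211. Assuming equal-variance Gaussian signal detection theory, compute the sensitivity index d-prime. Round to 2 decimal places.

Φ⁻¹(0.757) = 0.697, Φ⁻¹(0.211) = -0.803
d' = z(H) − z(FA) = 0.697 − (-0.803) = 1.500

d-prime = 1.50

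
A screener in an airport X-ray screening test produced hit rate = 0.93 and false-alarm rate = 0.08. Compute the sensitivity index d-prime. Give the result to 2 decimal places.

d-prime = 2.88

z(H) = 1.4758
z(FA) = -1.4051
d' = z(H) − z(FA) = 1.4758 − (-1.4051) = 2.8809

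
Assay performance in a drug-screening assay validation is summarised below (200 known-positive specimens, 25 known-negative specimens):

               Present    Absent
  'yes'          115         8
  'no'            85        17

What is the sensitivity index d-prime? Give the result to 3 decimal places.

H = 115/200 = 0.5750
FA = 8/25 = 0.3200
z(0.5750) = 0.1891, z(0.3200) = -0.4677
d' = z(H) − z(FA) = 0.1891 − (-0.4677) = 0.6568

d-prime = 0.657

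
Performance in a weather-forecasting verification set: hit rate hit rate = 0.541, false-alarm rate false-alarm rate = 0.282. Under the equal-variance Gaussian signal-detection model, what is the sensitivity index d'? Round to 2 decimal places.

z(H) = z(0.541) = 0.103
z(FA) = z(0.282) = -0.577
d' = z(H) − z(FA) = 0.103 − (-0.577) = 0.680

d' = 0.68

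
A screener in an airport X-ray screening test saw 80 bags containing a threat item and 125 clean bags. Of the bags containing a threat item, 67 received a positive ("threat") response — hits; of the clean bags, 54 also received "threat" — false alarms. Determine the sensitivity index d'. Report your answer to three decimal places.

d' = 1.156

H = 67/80 = 0.8375
FA = 54/125 = 0.4320
z(0.8375) = 0.9842, z(0.4320) = -0.1713
d' = z(H) − z(FA) = 0.9842 − (-0.1713) = 1.1555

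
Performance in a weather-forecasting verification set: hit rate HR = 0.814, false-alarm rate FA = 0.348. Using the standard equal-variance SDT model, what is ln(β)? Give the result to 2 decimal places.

ln β = -0.32

z(H) = z(0.814) = 0.893
z(FA) = z(0.348) = -0.391
ln β = −½·[z(H)² − z(FA)²] = −0.5 × (0.797 − 0.153) = -0.322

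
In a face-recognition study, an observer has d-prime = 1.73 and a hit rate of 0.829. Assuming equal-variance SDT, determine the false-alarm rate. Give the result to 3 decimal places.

false-alarm rate = 0.218

z(hit rate) = z(0.829) = 0.9502
z(FA) = z(H) − d' = 0.9502 − 1.73 = -0.7798
false-alarm rate = Φ(-0.7798) = 0.2178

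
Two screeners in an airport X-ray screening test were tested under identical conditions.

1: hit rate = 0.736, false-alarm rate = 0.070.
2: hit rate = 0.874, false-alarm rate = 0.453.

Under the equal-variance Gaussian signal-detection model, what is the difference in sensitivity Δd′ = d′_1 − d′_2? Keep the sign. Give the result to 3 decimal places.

1: z(0.736) = 0.6311, z(0.070) = -1.4758, d' = 2.1069
2: z(0.874) = 1.1455, z(0.453) = -0.1181, d' = 1.2636
Δd' = d'_1 − d'_2 = 2.1069 − 1.2636 = 0.8433
1 has the higher sensitivity.

Δd′ = 0.843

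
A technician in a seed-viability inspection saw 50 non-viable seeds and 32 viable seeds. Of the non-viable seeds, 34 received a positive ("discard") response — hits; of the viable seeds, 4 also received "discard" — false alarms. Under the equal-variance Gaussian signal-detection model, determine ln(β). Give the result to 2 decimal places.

H = 34/50 = 0.6800
FA = 4/32 = 0.1250
z(0.6800) = 0.468, z(0.1250) = -1.150
ln β = −½·[z(H)² − z(FA)²] = −0.5 × (0.219 − 1.323) = 0.552

ln β = 0.55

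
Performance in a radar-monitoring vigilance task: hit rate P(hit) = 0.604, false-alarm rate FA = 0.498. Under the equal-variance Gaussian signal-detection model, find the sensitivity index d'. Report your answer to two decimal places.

d' = 0.27

z(0.604) = 0.2637, z(0.498) = -0.0050
d' = z(H) − z(FA) = 0.2637 − (-0.0050) = 0.2687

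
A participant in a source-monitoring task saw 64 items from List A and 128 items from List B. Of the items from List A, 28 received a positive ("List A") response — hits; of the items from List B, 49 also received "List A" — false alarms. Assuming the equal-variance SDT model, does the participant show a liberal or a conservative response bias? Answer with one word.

conservative

z(H) = -0.157, z(FA) = -0.298
c = −½·(z(H) + z(FA)) = 0.2275
c > 0 → conservative criterion (biased toward responding “no”).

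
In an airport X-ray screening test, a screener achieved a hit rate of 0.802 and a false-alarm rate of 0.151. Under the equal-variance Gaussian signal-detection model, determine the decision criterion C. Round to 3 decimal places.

Φ⁻¹(0.802) = 0.8488, Φ⁻¹(0.151) = -1.0322
c = −½·[z(H) + z(FA)] = −0.5 × (0.8488 + (-1.0322)) = 0.0917

C = 0.092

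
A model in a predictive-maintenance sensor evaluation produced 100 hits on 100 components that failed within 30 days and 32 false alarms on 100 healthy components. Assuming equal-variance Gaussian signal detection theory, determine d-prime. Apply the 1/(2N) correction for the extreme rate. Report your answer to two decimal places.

The hit rate is 100/100 = 1, so apply the 1/(2N) correction: H → 1 − 1/(2·100) = 0.99500.
z(H) = z(0.99500) = 2.576
z(FA) = z(0.32000) = -0.468
d' = 2.576 − (-0.468) = 3.044

d-prime = 3.04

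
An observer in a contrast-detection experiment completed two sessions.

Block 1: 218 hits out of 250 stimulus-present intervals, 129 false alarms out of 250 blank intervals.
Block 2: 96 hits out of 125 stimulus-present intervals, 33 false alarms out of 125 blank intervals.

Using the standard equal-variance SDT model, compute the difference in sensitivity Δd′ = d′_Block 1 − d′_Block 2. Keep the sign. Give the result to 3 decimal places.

Δd′ = -0.268

Block 1: z(0.8720) = 1.1359, z(0.5160) = 0.0401, d' = 1.0958
Block 2: z(0.7680) = 0.7323, z(0.2640) = -0.6311, d' = 1.3634
Δd' = d'_Block 1 − d'_Block 2 = 1.0958 − 1.3634 = -0.2676
Block 2 has the higher sensitivity.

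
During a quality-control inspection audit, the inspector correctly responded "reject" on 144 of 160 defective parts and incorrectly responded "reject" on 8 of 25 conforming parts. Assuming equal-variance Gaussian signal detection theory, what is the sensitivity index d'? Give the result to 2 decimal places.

d' = 1.75

H = 144/160 = 0.9000
FA = 8/25 = 0.3200
z(H) = z(0.9000) = 1.282
z(FA) = z(0.3200) = -0.468
d' = z(H) − z(FA) = 1.282 − (-0.468) = 1.750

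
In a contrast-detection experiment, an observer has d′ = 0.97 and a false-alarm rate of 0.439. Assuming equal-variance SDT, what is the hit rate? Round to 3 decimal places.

hit rate = 0.793

z(false-alarm rate) = z(0.439) = -0.1535
z(H) = z(FA) + d' = -0.1535 + 0.97 = 0.8165
hit rate = Φ(0.8165) = 0.7929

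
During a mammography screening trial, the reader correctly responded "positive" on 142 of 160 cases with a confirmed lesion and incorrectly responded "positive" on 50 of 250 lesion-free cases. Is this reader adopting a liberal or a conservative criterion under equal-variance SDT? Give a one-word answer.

liberal

z(H) = 1.213, z(FA) = -0.842
c = −½·(z(H) + z(FA)) = -0.1855
c < 0 → liberal criterion (biased toward responding “yes”).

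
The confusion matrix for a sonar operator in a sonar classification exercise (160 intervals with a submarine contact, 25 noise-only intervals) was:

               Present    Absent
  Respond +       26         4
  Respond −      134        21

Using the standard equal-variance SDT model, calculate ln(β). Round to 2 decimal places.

ln β = 0.01

H = 26/160 = 0.1625
FA = 4/25 = 0.1600
z(H) = -0.984
z(FA) = -0.994
ln β = −½·[z(H)² − z(FA)²] = −0.5 × (0.968 − 0.988) = 0.010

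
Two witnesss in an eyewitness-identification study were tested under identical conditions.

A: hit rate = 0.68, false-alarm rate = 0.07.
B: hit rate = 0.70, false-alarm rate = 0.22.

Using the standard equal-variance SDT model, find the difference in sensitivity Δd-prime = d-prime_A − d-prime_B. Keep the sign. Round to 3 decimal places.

A: z(0.68) = 0.4677, z(0.07) = -1.4758, d' = 1.9435
B: z(0.70) = 0.5244, z(0.22) = -0.7722, d' = 1.2966
Δd' = d'_A − d'_B = 1.9435 − 1.2966 = 0.6469
A has the higher sensitivity.

Δd-prime = 0.647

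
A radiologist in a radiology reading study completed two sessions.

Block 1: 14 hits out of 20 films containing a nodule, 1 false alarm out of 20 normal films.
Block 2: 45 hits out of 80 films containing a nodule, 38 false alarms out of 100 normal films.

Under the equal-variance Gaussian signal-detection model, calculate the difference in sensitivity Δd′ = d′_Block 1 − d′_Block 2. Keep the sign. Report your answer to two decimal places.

Block 1: z(0.7000) = 0.524, z(0.0500) = -1.645, d' = 2.169
Block 2: z(0.5625) = 0.157, z(0.3800) = -0.305, d' = 0.462
Δd' = d'_Block 1 − d'_Block 2 = 2.169 − 0.462 = 1.707
Block 1 has the higher sensitivity.

Δd′ = 1.71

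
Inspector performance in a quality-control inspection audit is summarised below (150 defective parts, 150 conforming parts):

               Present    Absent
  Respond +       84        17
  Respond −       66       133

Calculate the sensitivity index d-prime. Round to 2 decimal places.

H = 84/150 = 0.5600
FA = 17/150 = 0.1133
z(0.5600) = 0.1510, z(0.1133) = -1.2092
d' = z(H) − z(FA) = 0.1510 − (-1.2092) = 1.3602

d-prime = 1.36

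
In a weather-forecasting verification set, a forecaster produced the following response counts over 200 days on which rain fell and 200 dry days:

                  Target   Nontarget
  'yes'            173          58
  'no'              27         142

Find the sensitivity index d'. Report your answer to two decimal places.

H = 173/200 = 0.8650
FA = 58/200 = 0.2900
Φ⁻¹(H) = Φ⁻¹(0.8650) = 1.103
Φ⁻¹(FA) = Φ⁻¹(0.2900) = -0.553
d' = z(H) − z(FA) = 1.103 − (-0.553) = 1.656

d' = 1.66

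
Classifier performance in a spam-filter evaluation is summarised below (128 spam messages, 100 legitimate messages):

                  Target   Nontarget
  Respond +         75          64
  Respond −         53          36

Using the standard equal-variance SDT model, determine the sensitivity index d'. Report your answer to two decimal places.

d' = -0.14

H = 75/128 = 0.5859
FA = 64/100 = 0.6400
z(0.5859) = 0.2170, z(0.6400) = 0.3585
d' = z(H) − z(FA) = 0.2170 − 0.3585 = -0.1415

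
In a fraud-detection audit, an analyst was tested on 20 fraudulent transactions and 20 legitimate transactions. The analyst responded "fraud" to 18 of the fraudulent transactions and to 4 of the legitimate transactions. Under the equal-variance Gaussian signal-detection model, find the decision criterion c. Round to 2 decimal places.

c = -0.22

H = 18/20 = 0.9000
FA = 4/20 = 0.2000
z(H) = 1.282
z(FA) = -0.842
c = −½·[z(H) + z(FA)] = −0.5 × (1.282 + (-0.842)) = -0.220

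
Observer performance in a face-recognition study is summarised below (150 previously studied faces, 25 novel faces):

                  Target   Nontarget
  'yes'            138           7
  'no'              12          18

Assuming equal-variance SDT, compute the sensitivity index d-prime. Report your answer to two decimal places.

d-prime = 1.99

H = 138/150 = 0.9200
FA = 7/25 = 0.2800
Φ⁻¹(H) = 1.405
Φ⁻¹(FA) = -0.583
d' = z(H) − z(FA) = 1.405 − (-0.583) = 1.988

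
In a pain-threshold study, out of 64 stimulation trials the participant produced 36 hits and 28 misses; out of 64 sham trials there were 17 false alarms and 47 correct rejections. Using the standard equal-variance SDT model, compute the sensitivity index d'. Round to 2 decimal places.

d' = 0.78

H = 36/64 = 0.5625
FA = 17/64 = 0.2656
z(0.5625) = 0.1573, z(0.2656) = -0.6262
d' = z(H) − z(FA) = 0.1573 − (-0.6262) = 0.7835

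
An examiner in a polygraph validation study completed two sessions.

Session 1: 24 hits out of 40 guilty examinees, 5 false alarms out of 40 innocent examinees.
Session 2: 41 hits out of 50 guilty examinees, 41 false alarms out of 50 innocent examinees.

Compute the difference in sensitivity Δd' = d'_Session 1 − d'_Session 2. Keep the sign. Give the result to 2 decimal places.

Δd' = 1.40

Session 1: z(0.6000) = 0.253, z(0.1250) = -1.150, d' = 1.403
Session 2: z(0.8200) = 0.915, z(0.8200) = 0.915, d' = 0.000
Δd' = d'_Session 1 − d'_Session 2 = 1.403 − 0.000 = 1.403
Session 1 has the higher sensitivity.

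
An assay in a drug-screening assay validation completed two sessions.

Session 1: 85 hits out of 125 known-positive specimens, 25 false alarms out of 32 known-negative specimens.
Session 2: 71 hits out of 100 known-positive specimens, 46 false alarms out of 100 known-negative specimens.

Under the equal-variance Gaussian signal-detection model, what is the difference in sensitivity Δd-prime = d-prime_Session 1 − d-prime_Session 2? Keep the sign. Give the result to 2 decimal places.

Session 1: z(0.6800) = 0.468, z(0.7812) = 0.776, d' = -0.308
Session 2: z(0.7100) = 0.553, z(0.4600) = -0.100, d' = 0.653
Δd' = d'_Session 1 − d'_Session 2 = -0.308 − 0.653 = -0.961
Session 2 has the higher sensitivity.

Δd-prime = -0.96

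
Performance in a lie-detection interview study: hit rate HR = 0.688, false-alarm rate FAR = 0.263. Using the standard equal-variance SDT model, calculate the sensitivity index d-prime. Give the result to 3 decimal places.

z(H) = z(0.688) = 0.4902
z(FA) = z(0.263) = -0.6341
d' = z(H) − z(FA) = 0.4902 − (-0.6341) = 1.1243

d-prime = 1.124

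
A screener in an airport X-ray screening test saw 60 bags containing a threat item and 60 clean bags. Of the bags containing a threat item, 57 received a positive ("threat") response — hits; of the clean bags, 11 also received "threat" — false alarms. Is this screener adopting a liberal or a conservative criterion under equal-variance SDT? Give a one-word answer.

liberal

z(H) = 1.645, z(FA) = -0.903
c = −½·(z(H) + z(FA)) = -0.371
c < 0 → liberal criterion (biased toward responding “yes”).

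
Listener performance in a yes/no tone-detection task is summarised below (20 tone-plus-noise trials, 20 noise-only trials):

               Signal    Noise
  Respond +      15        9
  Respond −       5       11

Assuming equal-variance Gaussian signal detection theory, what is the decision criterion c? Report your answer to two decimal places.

c = -0.27

H = 15/20 = 0.7500
FA = 9/20 = 0.4500
z(0.7500) = 0.674, z(0.4500) = -0.126
c = −½·[z(H) + z(FA)] = −0.5 × (0.674 + (-0.126)) = -0.274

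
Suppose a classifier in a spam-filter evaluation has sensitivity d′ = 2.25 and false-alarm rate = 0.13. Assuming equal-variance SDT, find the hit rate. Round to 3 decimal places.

hit rate = 0.869

z(false-alarm rate) = z(0.13) = -1.1264
z(H) = z(FA) + d' = -1.1264 + 2.25 = 1.1236
hit rate = Φ(1.1236) = 0.8694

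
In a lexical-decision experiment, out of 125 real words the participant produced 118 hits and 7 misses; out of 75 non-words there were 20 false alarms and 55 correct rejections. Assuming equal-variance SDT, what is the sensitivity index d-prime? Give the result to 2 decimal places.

d-prime = 2.21

H = 118/125 = 0.9440
FA = 20/75 = 0.2667
z(0.9440) = 1.589, z(0.2667) = -0.623
d' = z(H) − z(FA) = 1.589 − (-0.623) = 2.212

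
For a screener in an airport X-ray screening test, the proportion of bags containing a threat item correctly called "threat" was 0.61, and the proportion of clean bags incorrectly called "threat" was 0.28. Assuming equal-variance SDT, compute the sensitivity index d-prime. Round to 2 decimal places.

z(H) = z(0.61) = 0.279
z(FA) = z(0.28) = -0.583
d' = z(H) − z(FA) = 0.279 − (-0.583) = 0.862

d-prime = 0.86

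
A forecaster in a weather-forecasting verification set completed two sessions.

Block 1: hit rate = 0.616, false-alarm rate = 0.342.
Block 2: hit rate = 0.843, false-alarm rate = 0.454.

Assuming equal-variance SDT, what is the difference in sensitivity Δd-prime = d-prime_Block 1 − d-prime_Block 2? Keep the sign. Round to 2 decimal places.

Δd-prime = -0.42

Block 1: z(0.616) = 0.295, z(0.342) = -0.407, d' = 0.702
Block 2: z(0.843) = 1.007, z(0.454) = -0.116, d' = 1.123
Δd' = d'_Block 1 − d'_Block 2 = 0.702 − 1.123 = -0.421
Block 2 has the higher sensitivity.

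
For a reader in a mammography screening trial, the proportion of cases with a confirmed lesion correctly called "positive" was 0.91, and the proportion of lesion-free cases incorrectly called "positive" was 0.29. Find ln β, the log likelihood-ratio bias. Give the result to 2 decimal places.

ln β = -0.75

z(H) = z(0.91) = 1.341
z(FA) = z(0.29) = -0.553
ln β = −½·[z(H)² − z(FA)²] = −0.5 × (1.798 − 0.306) = -0.746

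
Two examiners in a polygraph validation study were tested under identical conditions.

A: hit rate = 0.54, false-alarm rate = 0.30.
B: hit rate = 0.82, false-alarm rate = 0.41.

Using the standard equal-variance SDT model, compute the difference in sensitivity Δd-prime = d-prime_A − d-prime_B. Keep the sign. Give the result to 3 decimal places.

A: z(0.54) = 0.1004, z(0.30) = -0.5244, d' = 0.6248
B: z(0.82) = 0.9154, z(0.41) = -0.2275, d' = 1.1429
Δd' = d'_A − d'_B = 0.6248 − 1.1429 = -0.5181
B has the higher sensitivity.

Δd-prime = -0.518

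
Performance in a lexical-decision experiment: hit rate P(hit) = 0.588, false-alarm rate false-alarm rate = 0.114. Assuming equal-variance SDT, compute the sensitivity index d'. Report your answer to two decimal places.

Φ⁻¹(0.588) = 0.2224, Φ⁻¹(0.114) = -1.2055
d' = z(H) − z(FA) = 0.2224 − (-1.2055) = 1.4279

d' = 1.43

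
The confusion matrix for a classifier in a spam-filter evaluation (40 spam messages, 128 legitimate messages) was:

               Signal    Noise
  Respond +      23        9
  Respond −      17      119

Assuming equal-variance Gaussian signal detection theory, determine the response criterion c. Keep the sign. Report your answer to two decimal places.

c = 0.64

H = 23/40 = 0.5750
FA = 9/128 = 0.0703
z(0.5750) = 0.1891, z(0.0703) = -1.4736
c = −½·[z(H) + z(FA)] = −0.5 × (0.1891 + (-1.4736)) = 0.64225
c > 0: the classifier has a conservative response bias.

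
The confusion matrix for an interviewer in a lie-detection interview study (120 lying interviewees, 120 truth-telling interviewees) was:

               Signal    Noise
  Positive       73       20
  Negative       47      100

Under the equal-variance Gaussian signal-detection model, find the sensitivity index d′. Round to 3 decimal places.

d′ = 1.242

H = 73/120 = 0.6083
FA = 20/120 = 0.1667
z(0.6083) = 0.2749, z(0.1667) = -0.9673
d' = z(H) − z(FA) = 0.2749 − (-0.9673) = 1.2422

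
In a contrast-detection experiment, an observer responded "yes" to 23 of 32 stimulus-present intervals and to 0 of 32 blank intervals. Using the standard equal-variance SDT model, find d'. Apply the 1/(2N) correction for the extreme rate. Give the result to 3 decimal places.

The false-alarm rate is 0/32 = 0, so apply the 1/(2N) correction: FA → 1/(2·32) = 0.01562.
z(H) = z(0.71875) = 0.5791
z(FA) = z(0.01562) = -2.1540
d' = 0.5791 − (-2.1540) = 2.7331

d' = 2.733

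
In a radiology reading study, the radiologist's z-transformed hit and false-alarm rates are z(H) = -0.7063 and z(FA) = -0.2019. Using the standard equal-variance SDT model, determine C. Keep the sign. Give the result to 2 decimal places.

c = −½·[z(H) + z(FA)] = −½·(-0.7063 + (-0.2019)) = 0.4541

C = 0.45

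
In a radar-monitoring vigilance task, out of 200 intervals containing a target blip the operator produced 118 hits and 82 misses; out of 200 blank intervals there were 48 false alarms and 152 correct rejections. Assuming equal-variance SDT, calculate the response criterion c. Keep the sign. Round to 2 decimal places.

c = 0.24

H = 118/200 = 0.5900
FA = 48/200 = 0.2400
z(H) = z(0.5900) = 0.228
z(FA) = z(0.2400) = -0.706
c = −½·[z(H) + z(FA)] = −0.5 × (0.228 + (-0.706)) = 0.239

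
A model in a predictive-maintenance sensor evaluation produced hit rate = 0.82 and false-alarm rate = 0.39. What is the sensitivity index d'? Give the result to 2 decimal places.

z(H) = z(0.82) = 0.915
z(FA) = z(0.39) = -0.279
d' = z(H) − z(FA) = 0.915 − (-0.279) = 1.194

d' = 1.19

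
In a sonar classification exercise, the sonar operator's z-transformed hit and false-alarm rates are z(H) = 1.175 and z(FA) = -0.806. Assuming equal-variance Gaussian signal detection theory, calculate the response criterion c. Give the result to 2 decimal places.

c = -0.18

c = −½·[z(H) + z(FA)] = −½·(1.175 + (-0.806)) = -0.1845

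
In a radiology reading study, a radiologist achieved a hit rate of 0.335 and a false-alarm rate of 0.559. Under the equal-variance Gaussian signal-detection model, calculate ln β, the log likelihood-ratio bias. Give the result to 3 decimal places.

ln β = -0.080

z(0.335) = -0.4261, z(0.559) = 0.1484
ln β = −½·[z(H)² − z(FA)²] = −0.5 × (0.1816 − 0.0220) = -0.0798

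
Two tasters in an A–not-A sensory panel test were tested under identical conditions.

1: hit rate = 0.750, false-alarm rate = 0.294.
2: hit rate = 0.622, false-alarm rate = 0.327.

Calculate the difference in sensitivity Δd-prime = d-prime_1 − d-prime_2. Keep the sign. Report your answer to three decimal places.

Δd-prime = 0.457

1: z(0.750) = 0.6745, z(0.294) = -0.5417, d' = 1.2162
2: z(0.622) = 0.3107, z(0.327) = -0.4482, d' = 0.7589
Δd' = d'_1 − d'_2 = 1.2162 − 0.7589 = 0.4573
1 has the higher sensitivity.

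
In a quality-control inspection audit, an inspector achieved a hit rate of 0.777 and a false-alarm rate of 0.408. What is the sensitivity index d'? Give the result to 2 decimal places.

Φ⁻¹(H) = 0.7621
Φ⁻¹(FA) = -0.2327
d' = z(H) − z(FA) = 0.7621 − (-0.2327) = 0.9948

d' = 0.99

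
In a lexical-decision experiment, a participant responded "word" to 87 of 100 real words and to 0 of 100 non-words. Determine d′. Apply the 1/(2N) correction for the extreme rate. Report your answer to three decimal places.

d′ = 3.702

The false-alarm rate is 0/100 = 0, so apply the 1/(2N) correction: FA → 1/(2·100) = 0.00500.
z(H) = z(0.87000) = 1.1264
z(FA) = z(0.00500) = -2.5758
d' = 1.1264 − (-2.5758) = 3.7022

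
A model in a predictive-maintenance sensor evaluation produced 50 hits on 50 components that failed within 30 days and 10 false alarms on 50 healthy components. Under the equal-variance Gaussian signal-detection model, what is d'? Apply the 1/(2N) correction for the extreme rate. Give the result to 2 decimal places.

The hit rate is 50/50 = 1, so apply the 1/(2N) correction: H → 1 − 1/(2·50) = 0.99000.
z(H) = z(0.99000) = 2.326
z(FA) = z(0.20000) = -0.842
d' = 2.326 − (-0.842) = 3.168

d' = 3.17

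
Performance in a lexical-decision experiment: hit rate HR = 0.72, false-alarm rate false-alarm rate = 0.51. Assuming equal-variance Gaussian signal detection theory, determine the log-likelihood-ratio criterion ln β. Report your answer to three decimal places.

Φ⁻¹(0.72) = 0.5828, Φ⁻¹(0.51) = 0.0251
ln β = −½·[z(H)² − z(FA)²] = −0.5 × (0.3397 − 0.0006) = -0.16955

ln β = -0.170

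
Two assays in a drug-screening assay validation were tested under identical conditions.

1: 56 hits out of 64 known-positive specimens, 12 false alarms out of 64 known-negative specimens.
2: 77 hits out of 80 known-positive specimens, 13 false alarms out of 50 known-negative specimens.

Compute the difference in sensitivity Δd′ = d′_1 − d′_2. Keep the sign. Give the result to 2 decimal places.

Δd′ = -0.39

1: z(0.8750) = 1.150, z(0.1875) = -0.887, d' = 2.037
2: z(0.9625) = 1.780, z(0.2600) = -0.643, d' = 2.423
Δd' = d'_1 − d'_2 = 2.037 − 2.423 = -0.386
2 has the higher sensitivity.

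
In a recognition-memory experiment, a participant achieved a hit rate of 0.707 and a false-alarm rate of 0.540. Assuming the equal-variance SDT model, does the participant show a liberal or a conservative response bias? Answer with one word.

z(H) = 0.545, z(FA) = 0.100
c = −½·(z(H) + z(FA)) = -0.3225
c < 0 → liberal criterion (biased toward responding “yes”).

liberal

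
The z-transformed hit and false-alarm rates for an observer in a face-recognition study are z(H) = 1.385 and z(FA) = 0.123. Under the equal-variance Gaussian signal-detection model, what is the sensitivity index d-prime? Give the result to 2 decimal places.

d-prime = 1.26

d' = z(H) − z(FA) = 1.385 − 0.123 = 1.262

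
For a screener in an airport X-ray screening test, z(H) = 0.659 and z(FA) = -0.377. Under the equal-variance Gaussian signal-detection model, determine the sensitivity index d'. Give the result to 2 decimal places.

d' = 1.04

d' = z(H) − z(FA) = 0.659 − (-0.377) = 1.036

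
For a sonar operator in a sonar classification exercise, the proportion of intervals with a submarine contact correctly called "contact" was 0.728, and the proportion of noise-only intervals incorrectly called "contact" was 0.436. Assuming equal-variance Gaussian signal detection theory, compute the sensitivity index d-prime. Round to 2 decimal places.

Φ⁻¹(0.728) = 0.6068, Φ⁻¹(0.436) = -0.1611
d' = z(H) − z(FA) = 0.6068 − (-0.1611) = 0.7679

d-prime = 0.77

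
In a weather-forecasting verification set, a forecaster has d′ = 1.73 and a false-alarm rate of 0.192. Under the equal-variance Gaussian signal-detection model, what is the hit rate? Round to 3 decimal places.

hit rate = 0.805

z(false-alarm rate) = z(0.192) = -0.8705
z(H) = z(FA) + d' = -0.8705 + 1.73 = 0.8595
hit rate = Φ(0.8595) = 0.8050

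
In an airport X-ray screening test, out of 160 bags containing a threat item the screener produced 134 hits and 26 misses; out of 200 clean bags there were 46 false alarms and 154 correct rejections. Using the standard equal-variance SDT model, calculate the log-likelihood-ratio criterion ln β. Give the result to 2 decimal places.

ln β = -0.21

H = 134/160 = 0.8375
FA = 46/200 = 0.2300
Φ⁻¹(0.8375) = 0.984, Φ⁻¹(0.2300) = -0.739
ln β = −½·[z(H)² − z(FA)²] = −0.5 × (0.968 − 0.546) = -0.211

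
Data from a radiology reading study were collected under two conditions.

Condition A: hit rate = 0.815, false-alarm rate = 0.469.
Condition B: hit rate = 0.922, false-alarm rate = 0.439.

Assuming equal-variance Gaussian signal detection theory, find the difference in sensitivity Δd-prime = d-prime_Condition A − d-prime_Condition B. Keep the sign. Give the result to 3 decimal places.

Condition A: z(0.815) = 0.8965, z(0.469) = -0.0778, d' = 0.9743
Condition B: z(0.922) = 1.4187, z(0.439) = -0.1535, d' = 1.5722
Δd' = d'_Condition A − d'_Condition B = 0.9743 − 1.5722 = -0.5979
Condition B has the higher sensitivity.

Δd-prime = -0.598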